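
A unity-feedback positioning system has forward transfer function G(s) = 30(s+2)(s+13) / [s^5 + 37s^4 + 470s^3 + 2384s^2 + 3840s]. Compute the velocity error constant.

The denominator has no term below 3840s — 1 pole at s=0, type 1.
K_v = lim_{s→0} s·G(s) = 30·2·13 / 3840 = 13/64.

13/64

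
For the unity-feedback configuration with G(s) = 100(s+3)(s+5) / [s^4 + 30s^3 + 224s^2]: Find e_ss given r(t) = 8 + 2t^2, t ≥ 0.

Factoring s^2 from the denominator leaves a polynomial with constant term 224, so the system is type 2. Treating each term separately:
  • 8: tracked with zero error.
  • 2t^2: e_ss = 4/K_a with K_a=375/56 → 224/375.
Total e_ss = 224/375.

224/375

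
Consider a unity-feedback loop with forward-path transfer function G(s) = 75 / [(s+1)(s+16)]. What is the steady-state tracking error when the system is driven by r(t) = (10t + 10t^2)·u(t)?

G(s) has no factors of s in the denominator, so the system is type 0. By superposition:
  • 10t: a type-0 system cannot track it, e_ss → ∞.
  • 10t^2: a type-0 system cannot track it, e_ss → ∞.
The unbounded component dominates.

infinity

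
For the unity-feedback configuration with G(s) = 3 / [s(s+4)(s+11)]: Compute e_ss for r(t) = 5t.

The open loop has one pole at the origin → type 1 system.
K_v = lim_{s→0} s·G(s) = 3 / (4·11) = 3/44.
e_ss = 5/K_v = 5/(3/44) = 220/3.

220/3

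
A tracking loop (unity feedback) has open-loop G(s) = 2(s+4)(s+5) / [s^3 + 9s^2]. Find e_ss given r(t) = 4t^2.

1.8

Factoring s^2 from the denominator leaves a polynomial with constant term 9, so the system is type 2.
K_a = lim_{s→0} s^2·G(s) = 2·4·5 / 9 = 40/9.
r(t) = 4t^2 gives R(s) = 8/s^3.
e_ss = 8/K_a = 8/(40/9) = 1.8.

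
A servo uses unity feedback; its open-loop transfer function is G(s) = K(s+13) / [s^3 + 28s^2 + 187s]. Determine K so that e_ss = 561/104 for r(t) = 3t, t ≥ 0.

8

Factoring s from the denominator leaves a polynomial with constant term 187, so the system is type 1.
K_v = lim_{s→0} s·G(s) = K·13 / 187 = (13/187)·K.
e_ss = 3/K_v = 561/104 ⇒ K_v = 104/187 ⇒ K = (104/187)/(13/187) = 8.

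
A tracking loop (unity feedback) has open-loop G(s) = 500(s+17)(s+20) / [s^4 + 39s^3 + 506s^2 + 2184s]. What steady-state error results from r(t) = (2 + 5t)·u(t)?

273/4250

The denominator has no term below 2184s — 1 pole at s=0, type 1. Taking each input component in turn:
  • 2: tracked with zero error.
  • 5t: e_ss = 5/K_v with K_v=21250/273 → 273/4250.
Total e_ss = 273/4250.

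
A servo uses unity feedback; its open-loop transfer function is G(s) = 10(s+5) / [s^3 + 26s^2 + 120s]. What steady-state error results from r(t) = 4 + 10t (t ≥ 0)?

Factoring s from the denominator leaves a polynomial with constant term 120, so the system is type 1. Taking each input component in turn:
  • 4: tracked with zero error.
  • 10t: e_ss = 10/K_v with K_v=5/12 → 24.
Total e_ss = 24.

24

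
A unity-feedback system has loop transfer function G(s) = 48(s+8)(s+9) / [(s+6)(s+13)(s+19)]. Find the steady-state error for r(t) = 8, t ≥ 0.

1976/823

The open loop has no poles at the origin → type 0 system.
K_p = lim_{s→0} G(s) = 48·8·9 / (6·13·19) = 576/247.
e_ss = 8/(1 + K_p) = 8/(823/247) = 1976/823.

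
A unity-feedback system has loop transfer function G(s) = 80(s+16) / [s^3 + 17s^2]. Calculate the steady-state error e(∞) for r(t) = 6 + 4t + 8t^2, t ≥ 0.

Factoring s^2 from the denominator leaves a polynomial with constant term 17, so the system is type 2. By superposition:
  • 6: tracked with zero error.
  • 4t: tracked with zero error.
  • 8t^2: e_ss = 16/K_a with K_a=1280/17 → 0.2125.
Total e_ss = 0.2125.

0.2125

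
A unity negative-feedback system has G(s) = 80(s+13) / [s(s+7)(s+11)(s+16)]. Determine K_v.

65/77

G(s) has one factor of s in the denominator, so the system is type 1.
K_v = lim_{s→0} s·G(s) = 80·13 / (7·11·16) = 65/77.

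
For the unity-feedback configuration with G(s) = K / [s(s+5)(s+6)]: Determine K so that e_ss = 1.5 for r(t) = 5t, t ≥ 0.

100

The open loop has one pole at the origin → type 1 system.
K_v = lim_{s→0} s·G(s) = K / (5·6) = (1/30)·K.
e_ss = 5/K_v = 1.5 ⇒ K_v = 10/3 ⇒ K = (10/3)/(1/30) = 100.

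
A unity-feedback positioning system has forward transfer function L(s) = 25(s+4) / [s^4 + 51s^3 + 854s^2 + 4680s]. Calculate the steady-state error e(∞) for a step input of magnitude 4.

0

The denominator has no term below 4680s — 1 pole at s=0, type 1.
K_p = ∞ for a type-1 system; e_ss to a step is zero.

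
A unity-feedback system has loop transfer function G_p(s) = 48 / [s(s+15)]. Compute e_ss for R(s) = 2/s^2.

G_p(s) has one factor of s in the denominator, so the system is type 1.
K_v = lim_{s→0} s·G_p(s) = 48 / (15) = 3.2.
e_ss = 2/K_v = 2/3.2 = 0.625.

0.625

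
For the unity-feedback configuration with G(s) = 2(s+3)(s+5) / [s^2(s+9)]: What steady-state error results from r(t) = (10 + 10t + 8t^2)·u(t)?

4.8

System type = 2 (two poles at s=0). Treating each term separately:
  • 10: tracked with zero error.
  • 10t: tracked with zero error.
  • 8t^2: e_ss = 16/K_a with K_a=10/3 → 4.8.
Total e_ss = 4.8.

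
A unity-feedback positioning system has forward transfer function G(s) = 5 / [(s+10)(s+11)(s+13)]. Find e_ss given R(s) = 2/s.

The open loop has no poles at the origin → type 0 system.
K_p = lim_{s→0} G(s) = 5 / (10·11·13) = 1/286.
e_ss = 2/(1 + K_p) = 2/(287/286) = 572/287.

572/287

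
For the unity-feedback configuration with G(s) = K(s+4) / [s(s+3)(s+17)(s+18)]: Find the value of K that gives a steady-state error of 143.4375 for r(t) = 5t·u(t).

8

G(s) has one factor of s in the denominator, so the system is type 1.
K_v = lim_{s→0} s·G(s) = K·4 / (3·17·18) = (2/459)·K.
e_ss = 5/K_v = 143.4375 ⇒ K_v = 16/459 ⇒ K = (16/459)/(2/459) = 8.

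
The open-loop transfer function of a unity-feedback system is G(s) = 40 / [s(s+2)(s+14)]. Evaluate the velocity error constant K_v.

One free integrator in G(s): this is a type 1 system.
K_v = lim_{s→0} s·G(s) = 40 / (2·14) = 10/7.

10/7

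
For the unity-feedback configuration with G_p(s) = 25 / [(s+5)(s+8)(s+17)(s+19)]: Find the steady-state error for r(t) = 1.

No free integrators in G_p(s): this is a type 0 system.
K_p = lim_{s→0} G_p(s) = 25 / (5·8·17·19) = 5/2584.
e_ss = 1/(1 + K_p) = 1/(2589/2584) = 2584/2589.

2584/2589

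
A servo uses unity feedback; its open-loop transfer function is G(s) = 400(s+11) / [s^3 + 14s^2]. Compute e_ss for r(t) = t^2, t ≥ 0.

Lowest-order denominator term is 14s^2, so the open loop has 2 poles at the origin → type 2 system.
K_a = lim_{s→0} s^2·G(s) = 400·11 / 14 = 2200/7.
r(t) = t^2 gives R(s) = 2/s^3.
e_ss = 2/K_a = 2/(2200/7) = 7/1100.

7/1100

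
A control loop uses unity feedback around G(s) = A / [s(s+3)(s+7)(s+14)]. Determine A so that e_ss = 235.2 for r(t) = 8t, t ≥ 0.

10

G(s) has one factor of s in the denominator, so the system is type 1.
K_v = lim_{s→0} s·G(s) = A / (3·7·14) = (1/294)·A.
e_ss = 8/K_v = 235.2 ⇒ K_v = 5/147 ⇒ A = (5/147)/(1/294) = 10.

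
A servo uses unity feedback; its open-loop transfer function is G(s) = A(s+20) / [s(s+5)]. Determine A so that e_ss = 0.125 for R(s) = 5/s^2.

10

One free integrator in G(s): this is a type 1 system.
K_v = lim_{s→0} s·G(s) = A·20 / (5) = 4·A.
e_ss = 5/K_v = 0.125 ⇒ K_v = 40 ⇒ A = 40/4 = 10.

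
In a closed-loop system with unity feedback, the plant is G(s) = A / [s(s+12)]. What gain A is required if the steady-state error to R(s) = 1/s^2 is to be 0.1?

The open loop has one pole at the origin → type 1 system.
K_v = lim_{s→0} s·G(s) = A / (12) = (1/12)·A.
e_ss = 1/K_v = 0.1 ⇒ K_v = 10 ⇒ A = 10/(1/12) = 120.

120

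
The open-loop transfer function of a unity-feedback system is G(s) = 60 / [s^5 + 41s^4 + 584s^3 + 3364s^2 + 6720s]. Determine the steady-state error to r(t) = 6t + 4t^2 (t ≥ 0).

infinity

Factoring s from the denominator leaves a polynomial with constant term 6720, so the system is type 1. By superposition:
  • 6t: e_ss = 6/K_v with K_v=1/112 → 672.
  • 4t^2: a type-1 system cannot track it, e_ss → ∞.
The unbounded component dominates.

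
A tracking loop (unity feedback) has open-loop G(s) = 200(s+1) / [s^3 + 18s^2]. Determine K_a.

100/9

The denominator has no term below 18s^2 — 2 poles at s=0, type 2.
K_a = lim_{s→0} s^2·G(s) = 200·1 / 18 = 100/9.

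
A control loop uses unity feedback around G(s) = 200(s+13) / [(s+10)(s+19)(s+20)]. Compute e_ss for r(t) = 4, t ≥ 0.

G(s) has no factors of s in the denominator, so the system is type 0.
K_p = lim_{s→0} G(s) = 200·13 / (10·19·20) = 13/19.
e_ss = 4/(1 + K_p) = 4/(32/19) = 2.375.

2.375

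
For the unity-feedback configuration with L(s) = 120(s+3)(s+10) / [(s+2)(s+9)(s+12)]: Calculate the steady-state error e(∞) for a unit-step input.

3/53

The open loop has no poles at the origin → type 0 system.
K_p = lim_{s→0} L(s) = 120·3·10 / (2·9·12) = 50/3.
e_ss = 1/(1 + K_p) = 1/(53/3) = 3/53.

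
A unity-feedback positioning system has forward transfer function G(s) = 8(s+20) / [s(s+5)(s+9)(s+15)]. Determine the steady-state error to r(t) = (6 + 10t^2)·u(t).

infinity

G(s) has one factor of s in the denominator, so the system is type 1. By superposition:
  • 6: tracked with zero error.
  • 10t^2: a type-1 system cannot track it, e_ss → ∞.
The unbounded component dominates.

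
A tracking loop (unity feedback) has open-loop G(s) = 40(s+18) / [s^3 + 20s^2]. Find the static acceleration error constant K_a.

The denominator has no term below 20s^2 — 2 poles at s=0, type 2.
K_a = lim_{s→0} s^2·G(s) = 40·18 / 20 = 36.

36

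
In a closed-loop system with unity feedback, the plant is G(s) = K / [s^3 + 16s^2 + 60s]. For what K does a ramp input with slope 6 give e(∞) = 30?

12

The denominator has no term below 60s — 1 pole at s=0, type 1.
K_v = lim_{s→0} s·G(s) = K / 60 = (1/60)·K.
e_ss = 6/K_v = 30 ⇒ K_v = 0.2 ⇒ K = 0.2/(1/60) = 12.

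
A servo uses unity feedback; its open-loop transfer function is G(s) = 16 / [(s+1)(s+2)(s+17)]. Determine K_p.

System type = 0 (no poles at s=0).
K_p = lim_{s→0} G(s) = 16 / (1·2·17) = 8/17.

8/17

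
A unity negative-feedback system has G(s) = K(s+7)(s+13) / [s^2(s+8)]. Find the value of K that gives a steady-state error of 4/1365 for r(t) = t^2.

60

Two free integrators in G(s): this is a type 2 system.
K_a = lim_{s→0} s^2·G(s) = K·7·13 / (8) = 11.375·K.
e_ss = 2/K_a = 4/1365 ⇒ K_a = 682.5 ⇒ K = 682.5/11.375 = 60.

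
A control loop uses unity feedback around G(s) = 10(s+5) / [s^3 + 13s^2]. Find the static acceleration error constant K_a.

50/13

Lowest-order denominator term is 13s^2, so the open loop has 2 poles at the origin → type 2 system.
K_a = lim_{s→0} s^2·G(s) = 10·5 / 13 = 50/13.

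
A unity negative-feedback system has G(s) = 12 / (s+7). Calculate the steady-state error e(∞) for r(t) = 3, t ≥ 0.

The open loop has no poles at the origin → type 0 system.
K_p = lim_{s→0} G(s) = 12 / (7) = 12/7.
e_ss = 3/(1 + K_p) = 3/(19/7) = 21/19.

21/19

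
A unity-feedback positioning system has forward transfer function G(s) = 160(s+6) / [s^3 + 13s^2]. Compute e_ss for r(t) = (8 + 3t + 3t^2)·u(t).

Lowest-order denominator term is 13s^2, so the open loop has 2 poles at the origin → type 2 system. Taking each input component in turn:
  • 8: tracked with zero error.
  • 3t: tracked with zero error.
  • 3t^2: e_ss = 6/K_a with K_a=960/13 → 13/160.
Total e_ss = 13/160.

13/160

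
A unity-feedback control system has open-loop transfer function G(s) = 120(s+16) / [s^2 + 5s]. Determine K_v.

384

The denominator has no term below 5s — 1 pole at s=0, type 1.
K_v = lim_{s→0} s·G(s) = 120·16 / 5 = 384.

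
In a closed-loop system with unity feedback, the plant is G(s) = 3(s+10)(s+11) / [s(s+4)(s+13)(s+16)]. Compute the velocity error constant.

G(s) has one factor of s in the denominator, so the system is type 1.
K_v = lim_{s→0} s·G(s) = 3·10·11 / (4·13·16) = 165/416.

165/416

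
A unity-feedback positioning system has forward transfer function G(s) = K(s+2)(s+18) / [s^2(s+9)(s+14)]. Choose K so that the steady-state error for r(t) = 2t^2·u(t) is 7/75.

G(s) has two factors of s in the denominator, so the system is type 2.
K_a = lim_{s→0} s^2·G(s) = K·2·18 / (9·14) = (2/7)·K.
e_ss = 4/K_a = 7/75 ⇒ K_a = 300/7 ⇒ K = (300/7)/(2/7) = 150.

150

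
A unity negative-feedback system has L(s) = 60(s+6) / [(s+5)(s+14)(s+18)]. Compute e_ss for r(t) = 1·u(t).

The open loop has no poles at the origin → type 0 system.
K_p = lim_{s→0} L(s) = 60·6 / (5·14·18) = 2/7.
e_ss = 1/(1 + K_p) = 1/(9/7) = 7/9.

7/9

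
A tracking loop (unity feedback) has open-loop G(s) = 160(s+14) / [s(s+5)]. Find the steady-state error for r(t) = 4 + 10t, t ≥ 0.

5/224

System type = 1 (one pole at s=0). Taking each input component in turn:
  • 4: tracked with zero error.
  • 10t: e_ss = 10/K_v with K_v=448 → 5/224.
Total e_ss = 5/224.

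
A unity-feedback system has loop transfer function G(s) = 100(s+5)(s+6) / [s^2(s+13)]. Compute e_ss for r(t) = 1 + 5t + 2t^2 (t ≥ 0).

13/750

Two free integrators in G(s): this is a type 2 system. Taking each input component in turn:
  • 1: tracked with zero error.
  • 5t: tracked with zero error.
  • 2t^2: e_ss = 4/K_a with K_a=3000/13 → 13/750.
Total e_ss = 13/750.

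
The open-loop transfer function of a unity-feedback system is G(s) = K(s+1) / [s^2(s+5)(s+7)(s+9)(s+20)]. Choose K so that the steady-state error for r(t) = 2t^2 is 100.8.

The open loop has two poles at the origin → type 2 system.
K_a = lim_{s→0} s^2·G(s) = K·1 / (5·7·9·20) = (1/6300)·K.
e_ss = 4/K_a = 100.8 ⇒ K_a = 5/126 ⇒ K = (5/126)/(1/6300) = 250.

250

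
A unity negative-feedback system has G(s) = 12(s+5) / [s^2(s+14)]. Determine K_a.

Two free integrators in G(s): this is a type 2 system.
K_a = lim_{s→0} s^2·G(s) = 12·5 / (14) = 30/7.

30/7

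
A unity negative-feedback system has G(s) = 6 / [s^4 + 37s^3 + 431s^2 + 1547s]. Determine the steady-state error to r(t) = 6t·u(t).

1547

The denominator has no term below 1547s — 1 pole at s=0, type 1.
K_v = lim_{s→0} s·G(s) = 6 / 1547 = 6/1547.
e_ss = 6/K_v = 6/(6/1547) = 1547.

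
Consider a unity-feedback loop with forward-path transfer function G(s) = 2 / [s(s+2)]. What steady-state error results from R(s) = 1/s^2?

1

The open loop has one pole at the origin → type 1 system.
K_v = lim_{s→0} s·G(s) = 2 / (2) = 1.
e_ss = 1/K_v = 1/1 = 1.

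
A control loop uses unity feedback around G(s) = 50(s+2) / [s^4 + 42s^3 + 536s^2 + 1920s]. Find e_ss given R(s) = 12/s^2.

Factoring s from the denominator leaves a polynomial with constant term 1920, so the system is type 1.
K_v = lim_{s→0} s·G(s) = 50·2 / 1920 = 5/96.
e_ss = 12/K_v = 12/(5/96) = 230.4.

230.4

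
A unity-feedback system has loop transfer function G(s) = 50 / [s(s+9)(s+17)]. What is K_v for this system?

50/153

G(s) has one factor of s in the denominator, so the system is type 1.
K_v = lim_{s→0} s·G(s) = 50 / (9·17) = 50/153.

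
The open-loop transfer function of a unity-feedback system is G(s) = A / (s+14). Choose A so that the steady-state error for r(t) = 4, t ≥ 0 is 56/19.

5

The open loop has no poles at the origin → type 0 system.
K_p = lim_{s→0} G(s) = A / (14) = (1/14)·A.
e_ss = 4/(1 + K_p) = 56/19 ⇒ 1 + (1/14)·A = 19/14 ⇒ A = 5.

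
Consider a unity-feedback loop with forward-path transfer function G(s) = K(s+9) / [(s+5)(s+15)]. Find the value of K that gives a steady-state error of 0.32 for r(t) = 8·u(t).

G(s) has no factors of s in the denominator, so the system is type 0.
K_p = lim_{s→0} G(s) = K·9 / (5·15) = 0.12·K.
e_ss = 8/(1 + K_p) = 0.32 ⇒ 1 + 0.12·K = 25 ⇒ K = 200.

200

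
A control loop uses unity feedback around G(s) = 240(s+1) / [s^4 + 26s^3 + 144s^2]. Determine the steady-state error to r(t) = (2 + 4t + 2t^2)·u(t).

The denominator has no term below 144s^2 — 2 poles at s=0, type 2. By superposition:
  • 2: tracked with zero error.
  • 4t: tracked with zero error.
  • 2t^2: e_ss = 4/K_a with K_a=5/3 → 2.4.
Total e_ss = 2.4.

2.4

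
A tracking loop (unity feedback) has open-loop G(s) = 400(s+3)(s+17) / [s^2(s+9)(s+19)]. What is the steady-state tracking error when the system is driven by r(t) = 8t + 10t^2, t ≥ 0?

57/340

The open loop has two poles at the origin → type 2 system. Taking each input component in turn:
  • 8t: tracked with zero error.
  • 10t^2: e_ss = 20/K_a with K_a=6800/57 → 57/340.
Total e_ss = 57/340.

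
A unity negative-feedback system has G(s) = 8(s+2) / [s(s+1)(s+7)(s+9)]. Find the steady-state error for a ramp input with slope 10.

System type = 1 (one pole at s=0).
K_v = lim_{s→0} s·G(s) = 8·2 / (1·7·9) = 16/63.
e_ss = 10/K_v = 10/(16/63) = 39.375.

39.375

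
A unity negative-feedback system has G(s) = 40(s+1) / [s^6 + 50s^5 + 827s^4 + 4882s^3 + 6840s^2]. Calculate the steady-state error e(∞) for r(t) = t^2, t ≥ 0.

342

Lowest-order denominator term is 6840s^2, so the open loop has 2 poles at the origin → type 2 system.
K_a = lim_{s→0} s^2·G(s) = 40·1 / 6840 = 1/171.
r(t) = t^2 gives R(s) = 2/s^3.
e_ss = 2/K_a = 2/(1/171) = 342.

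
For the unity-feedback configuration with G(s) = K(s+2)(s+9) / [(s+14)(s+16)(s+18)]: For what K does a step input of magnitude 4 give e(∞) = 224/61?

No free integrators in G(s): this is a type 0 system.
K_p = lim_{s→0} G(s) = K·2·9 / (14·16·18) = (1/224)·K.
e_ss = 4/(1 + K_p) = 224/61 ⇒ 1 + (1/224)·K = 61/56 ⇒ K = 20.

20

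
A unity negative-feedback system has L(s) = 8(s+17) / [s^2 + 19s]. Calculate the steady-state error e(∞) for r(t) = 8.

0

The denominator has no term below 19s — 1 pole at s=0, type 1.
K_p = ∞ for a type-1 system; e_ss to a step is zero.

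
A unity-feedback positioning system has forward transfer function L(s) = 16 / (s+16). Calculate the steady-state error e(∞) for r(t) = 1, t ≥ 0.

No free integrators in L(s): this is a type 0 system.
K_p = lim_{s→0} L(s) = 16 / (16) = 1.
e_ss = 1/(1 + K_p) = 1/2 = 0.5.

0.5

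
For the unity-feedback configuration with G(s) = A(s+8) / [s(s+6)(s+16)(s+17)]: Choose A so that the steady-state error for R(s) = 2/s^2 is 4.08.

System type = 1 (one pole at s=0).
K_v = lim_{s→0} s·G(s) = A·8 / (6·16·17) = (1/204)·A.
e_ss = 2/K_v = 4.08 ⇒ K_v = 25/51 ⇒ A = (25/51)/(1/204) = 100.

100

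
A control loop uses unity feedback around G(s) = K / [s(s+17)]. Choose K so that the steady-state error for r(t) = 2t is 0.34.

The open loop has one pole at the origin → type 1 system.
K_v = lim_{s→0} s·G(s) = K / (17) = (1/17)·K.
e_ss = 2/K_v = 0.34 ⇒ K_v = 100/17 ⇒ K = (100/17)/(1/17) = 100.

100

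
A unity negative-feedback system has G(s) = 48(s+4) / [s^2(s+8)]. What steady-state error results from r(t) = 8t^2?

2/3

System type = 2 (two poles at s=0).
K_a = lim_{s→0} s^2·G(s) = 48·4 / (8) = 24.
r(t) = 8t^2 gives R(s) = 16/s^3.
e_ss = 16/K_a = 16/24 = 2/3.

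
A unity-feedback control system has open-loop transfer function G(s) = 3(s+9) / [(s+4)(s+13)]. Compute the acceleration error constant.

0

The open loop has no poles at the origin → type 0 system.
K_a = lim_{s→0} s^2·G(s) = 0 (the extra factor of s kills the finite limit).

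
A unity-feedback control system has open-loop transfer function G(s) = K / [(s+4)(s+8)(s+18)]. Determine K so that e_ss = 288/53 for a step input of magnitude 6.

60

No free integrators in G(s): this is a type 0 system.
K_p = lim_{s→0} G(s) = K / (4·8·18) = (1/576)·K.
e_ss = 6/(1 + K_p) = 288/53 ⇒ 1 + (1/576)·K = 53/48 ⇒ K = 60.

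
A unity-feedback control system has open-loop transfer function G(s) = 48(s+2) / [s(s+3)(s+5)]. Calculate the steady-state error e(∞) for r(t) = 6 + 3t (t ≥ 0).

System type = 1 (one pole at s=0). Treating each term separately:
  • 6: tracked with zero error.
  • 3t: e_ss = 3/K_v with K_v=6.4 → 15/32.
Total e_ss = 15/32.

15/32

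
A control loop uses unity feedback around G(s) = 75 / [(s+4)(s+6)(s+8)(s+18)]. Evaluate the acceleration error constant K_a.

0

No free integrators in G(s): this is a type 0 system.
K_a = lim_{s→0} s^2·G(s) = 0 (the extra factor of s kills the finite limit).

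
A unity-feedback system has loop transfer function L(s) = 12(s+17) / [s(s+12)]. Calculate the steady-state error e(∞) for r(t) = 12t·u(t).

12/17

One free integrator in L(s): this is a type 1 system.
K_v = lim_{s→0} s·L(s) = 12·17 / (12) = 17.
e_ss = 12/K_v = 12/17.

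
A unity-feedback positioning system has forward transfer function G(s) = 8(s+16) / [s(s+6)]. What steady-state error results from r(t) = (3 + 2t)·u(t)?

3/32

The open loop has one pole at the origin → type 1 system. Taking each input component in turn:
  • 3: tracked with zero error.
  • 2t: e_ss = 2/K_v with K_v=64/3 → 3/32.
Total e_ss = 3/32.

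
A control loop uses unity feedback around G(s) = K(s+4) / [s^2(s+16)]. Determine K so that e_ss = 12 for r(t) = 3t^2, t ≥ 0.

G(s) has two factors of s in the denominator, so the system is type 2.
K_a = lim_{s→0} s^2·G(s) = K·4 / (16) = 0.25·K.
e_ss = 6/K_a = 12 ⇒ K_a = 0.5 ⇒ K = 0.5/0.25 = 2.

2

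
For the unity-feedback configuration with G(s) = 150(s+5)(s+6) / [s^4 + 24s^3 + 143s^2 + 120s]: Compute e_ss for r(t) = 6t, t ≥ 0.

Lowest-order denominator term is 120s, so the open loop has 1 pole at the origin → type 1 system.
K_v = lim_{s→0} s·G(s) = 150·5·6 / 120 = 37.5.
e_ss = 6/K_v = 6/37.5 = 0.16.

0.16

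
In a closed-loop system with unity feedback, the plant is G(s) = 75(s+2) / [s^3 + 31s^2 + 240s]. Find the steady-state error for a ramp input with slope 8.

The denominator has no term below 240s — 1 pole at s=0, type 1.
K_v = lim_{s→0} s·G(s) = 75·2 / 240 = 0.625.
e_ss = 8/K_v = 8/0.625 = 12.8.

12.8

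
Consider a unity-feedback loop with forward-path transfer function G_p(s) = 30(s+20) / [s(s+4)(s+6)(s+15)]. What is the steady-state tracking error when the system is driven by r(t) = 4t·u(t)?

2.4

The open loop has one pole at the origin → type 1 system.
K_v = lim_{s→0} s·G_p(s) = 30·20 / (4·6·15) = 5/3.
e_ss = 4/K_v = 4/(5/3) = 2.4.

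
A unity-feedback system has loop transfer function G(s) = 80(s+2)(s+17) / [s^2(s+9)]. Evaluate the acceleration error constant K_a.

Two free integrators in G(s): this is a type 2 system.
K_a = lim_{s→0} s^2·G(s) = 80·2·17 / (9) = 2720/9.

2720/9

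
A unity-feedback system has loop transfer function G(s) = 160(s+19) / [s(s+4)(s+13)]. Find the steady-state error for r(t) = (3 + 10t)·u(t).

One free integrator in G(s): this is a type 1 system. Taking each input component in turn:
  • 3: tracked with zero error.
  • 10t: e_ss = 10/K_v with K_v=760/13 → 13/76.
Total e_ss = 13/76.

13/76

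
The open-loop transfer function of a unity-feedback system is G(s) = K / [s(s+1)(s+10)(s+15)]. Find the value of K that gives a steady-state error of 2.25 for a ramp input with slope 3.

200

System type = 1 (one pole at s=0).
K_v = lim_{s→0} s·G(s) = K / (1·10·15) = (1/150)·K.
e_ss = 3/K_v = 2.25 ⇒ K_v = 4/3 ⇒ K = (4/3)/(1/150) = 200.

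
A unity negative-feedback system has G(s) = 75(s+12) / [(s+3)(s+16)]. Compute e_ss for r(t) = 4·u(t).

The open loop has no poles at the origin → type 0 system.
K_p = lim_{s→0} G(s) = 75·12 / (3·16) = 18.75.
e_ss = 4/(1 + K_p) = 4/19.75 = 16/79.

16/79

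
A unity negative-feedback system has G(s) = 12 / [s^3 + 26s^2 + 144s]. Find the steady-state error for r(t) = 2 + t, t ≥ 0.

12

Factoring s from the denominator leaves a polynomial with constant term 144, so the system is type 1. Taking each input component in turn:
  • 2: tracked with zero error.
  • t: e_ss = 1/K_v with K_v=1/12 → 12.
Total e_ss = 12.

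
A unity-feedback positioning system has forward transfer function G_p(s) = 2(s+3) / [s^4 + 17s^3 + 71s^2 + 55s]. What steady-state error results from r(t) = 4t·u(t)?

Factoring s from the denominator leaves a polynomial with constant term 55, so the system is type 1.
K_v = lim_{s→0} s·G_p(s) = 2·3 / 55 = 6/55.
e_ss = 4/K_v = 4/(6/55) = 110/3.

110/3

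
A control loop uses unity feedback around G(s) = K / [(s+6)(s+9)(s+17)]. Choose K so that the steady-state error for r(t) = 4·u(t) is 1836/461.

4

No free integrators in G(s): this is a type 0 system.
K_p = lim_{s→0} G(s) = K / (6·9·17) = (1/918)·K.
e_ss = 4/(1 + K_p) = 1836/461 ⇒ 1 + (1/918)·K = 461/459 ⇒ K = 4.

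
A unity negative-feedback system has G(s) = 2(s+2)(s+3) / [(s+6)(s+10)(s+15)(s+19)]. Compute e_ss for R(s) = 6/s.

G(s) has no factors of s in the denominator, so the system is type 0.
K_p = lim_{s→0} G(s) = 2·2·3 / (6·10·15·19) = 1/1425.
e_ss = 6/(1 + K_p) = 6/(1426/1425) = 4275/713.

4275/713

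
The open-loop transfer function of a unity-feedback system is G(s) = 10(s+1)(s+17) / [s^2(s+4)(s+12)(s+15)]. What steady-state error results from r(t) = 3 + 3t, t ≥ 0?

0

System type = 2 (two poles at s=0). Taking each input component in turn:
  • 3: tracked with zero error.
  • 3t: tracked with zero error.
Total e_ss = 0.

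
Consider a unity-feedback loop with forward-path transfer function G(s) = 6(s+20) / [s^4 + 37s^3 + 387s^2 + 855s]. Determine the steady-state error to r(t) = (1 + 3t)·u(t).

21.375

Lowest-order denominator term is 855s, so the open loop has 1 pole at the origin → type 1 system. By superposition:
  • 1: tracked with zero error.
  • 3t: e_ss = 3/K_v with K_v=8/57 → 21.375.
Total e_ss = 21.375.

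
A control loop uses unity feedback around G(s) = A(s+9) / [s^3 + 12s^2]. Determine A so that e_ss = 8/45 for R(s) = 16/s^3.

120

The denominator has no term below 12s^2 — 2 poles at s=0, type 2.
K_a = lim_{s→0} s^2·G(s) = A·9 / 12 = 0.75·A.
e_ss = 16/K_a = 8/45 ⇒ K_a = 90 ⇒ A = 90/0.75 = 120.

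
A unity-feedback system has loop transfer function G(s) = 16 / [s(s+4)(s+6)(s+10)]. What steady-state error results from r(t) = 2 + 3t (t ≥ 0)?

45

G(s) has one factor of s in the denominator, so the system is type 1. By superposition:
  • 2: tracked with zero error.
  • 3t: e_ss = 3/K_v with K_v=1/15 → 45.
Total e_ss = 45.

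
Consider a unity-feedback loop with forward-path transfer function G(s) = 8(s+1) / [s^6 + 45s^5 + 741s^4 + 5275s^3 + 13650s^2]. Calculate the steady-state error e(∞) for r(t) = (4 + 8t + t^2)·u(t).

3412.5

Factoring s^2 from the denominator leaves a polynomial with constant term 13650, so the system is type 2. Treating each term separately:
  • 4: tracked with zero error.
  • 8t: tracked with zero error.
  • t^2: e_ss = 2/K_a with K_a=4/6825 → 3412.5.
Total e_ss = 3412.5.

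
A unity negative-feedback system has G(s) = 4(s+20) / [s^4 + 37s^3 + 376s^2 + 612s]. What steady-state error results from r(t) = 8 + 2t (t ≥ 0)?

Lowest-order denominator term is 612s, so the open loop has 1 pole at the origin → type 1 system. Treating each term separately:
  • 8: tracked with zero error.
  • 2t: e_ss = 2/K_v with K_v=20/153 → 15.3.
Total e_ss = 15.3.

15.3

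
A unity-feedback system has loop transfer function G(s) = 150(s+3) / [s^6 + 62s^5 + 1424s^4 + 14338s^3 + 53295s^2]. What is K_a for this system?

30/3553

Lowest-order denominator term is 53295s^2, so the open loop has 2 poles at the origin → type 2 system.
K_a = lim_{s→0} s^2·G(s) = 150·3 / 53295 = 30/3553.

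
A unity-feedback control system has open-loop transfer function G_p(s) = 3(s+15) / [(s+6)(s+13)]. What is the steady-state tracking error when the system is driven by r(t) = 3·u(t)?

78/41

The open loop has no poles at the origin → type 0 system.
K_p = lim_{s→0} G_p(s) = 3·15 / (6·13) = 15/26.
e_ss = 3/(1 + K_p) = 3/(41/26) = 78/41.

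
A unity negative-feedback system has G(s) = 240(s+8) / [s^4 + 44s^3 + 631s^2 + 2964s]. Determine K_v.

160/247

Lowest-order denominator term is 2964s, so the open loop has 1 pole at the origin → type 1 system.
K_v = lim_{s→0} s·G(s) = 240·8 / 2964 = 160/247.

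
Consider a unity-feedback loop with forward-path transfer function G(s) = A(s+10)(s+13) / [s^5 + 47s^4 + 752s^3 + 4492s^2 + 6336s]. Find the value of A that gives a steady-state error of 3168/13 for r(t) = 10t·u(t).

The denominator has no term below 6336s — 1 pole at s=0, type 1.
K_v = lim_{s→0} s·G(s) = A·10·13 / 6336 = (65/3168)·A.
e_ss = 10/K_v = 3168/13 ⇒ K_v = 65/1584 ⇒ A = (65/1584)/(65/3168) = 2.

2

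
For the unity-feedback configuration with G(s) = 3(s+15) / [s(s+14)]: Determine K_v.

45/14

System type = 1 (one pole at s=0).
K_v = lim_{s→0} s·G(s) = 3·15 / (14) = 45/14.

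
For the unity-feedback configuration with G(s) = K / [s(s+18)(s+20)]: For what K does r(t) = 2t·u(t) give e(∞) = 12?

System type = 1 (one pole at s=0).
K_v = lim_{s→0} s·G(s) = K / (18·20) = (1/360)·K.
e_ss = 2/K_v = 12 ⇒ K_v = 1/6 ⇒ K = (1/6)/(1/360) = 60.

60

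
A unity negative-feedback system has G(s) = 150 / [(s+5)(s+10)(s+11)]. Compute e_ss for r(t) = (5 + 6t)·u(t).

No free integrators in G(s): this is a type 0 system. Taking each input component in turn:
  • 5: e_ss = 5/(1+K_p) with K_p=3/11 → 55/14.
  • 6t: a type-0 system cannot track it, e_ss → ∞.
The unbounded component dominates.

infinity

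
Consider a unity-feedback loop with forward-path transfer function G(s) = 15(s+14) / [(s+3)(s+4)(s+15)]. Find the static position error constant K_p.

System type = 0 (no poles at s=0).
K_p = lim_{s→0} G(s) = 15·14 / (3·4·15) = 7/6.

7/6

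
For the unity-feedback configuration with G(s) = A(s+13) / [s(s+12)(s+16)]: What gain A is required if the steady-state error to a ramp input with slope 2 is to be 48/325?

200

The open loop has one pole at the origin → type 1 system.
K_v = lim_{s→0} s·G(s) = A·13 / (12·16) = (13/192)·A.
e_ss = 2/K_v = 48/325 ⇒ K_v = 325/24 ⇒ A = (325/24)/(13/192) = 200.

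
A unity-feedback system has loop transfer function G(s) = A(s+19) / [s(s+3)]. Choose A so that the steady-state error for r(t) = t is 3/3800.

The open loop has one pole at the origin → type 1 system.
K_v = lim_{s→0} s·G(s) = A·19 / (3) = (19/3)·A.
e_ss = 1/K_v = 3/3800 ⇒ K_v = 3800/3 ⇒ A = (3800/3)/(19/3) = 200.

200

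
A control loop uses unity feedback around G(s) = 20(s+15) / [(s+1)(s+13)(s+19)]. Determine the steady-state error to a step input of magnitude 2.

No free integrators in G(s): this is a type 0 system.
K_p = lim_{s→0} G(s) = 20·15 / (1·13·19) = 300/247.
e_ss = 2/(1 + K_p) = 2/(547/247) = 494/547.

494/547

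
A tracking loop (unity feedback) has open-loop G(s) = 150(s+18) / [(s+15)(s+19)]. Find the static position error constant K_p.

No free integrators in G(s): this is a type 0 system.
K_p = lim_{s→0} G(s) = 150·18 / (15·19) = 180/19.

180/19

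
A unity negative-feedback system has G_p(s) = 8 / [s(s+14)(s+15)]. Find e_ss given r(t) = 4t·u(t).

System type = 1 (one pole at s=0).
K_v = lim_{s→0} s·G_p(s) = 8 / (14·15) = 4/105.
e_ss = 4/K_v = 4/(4/105) = 105.

105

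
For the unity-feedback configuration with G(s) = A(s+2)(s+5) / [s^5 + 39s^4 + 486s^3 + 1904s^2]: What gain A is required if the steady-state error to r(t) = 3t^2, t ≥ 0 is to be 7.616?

Lowest-order denominator term is 1904s^2, so the open loop has 2 poles at the origin → type 2 system.
K_a = lim_{s→0} s^2·G(s) = A·2·5 / 1904 = (5/952)·A.
e_ss = 6/K_a = 7.616 ⇒ K_a = 375/476 ⇒ A = (375/476)/(5/952) = 150.

150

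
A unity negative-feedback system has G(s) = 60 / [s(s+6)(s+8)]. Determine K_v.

The open loop has one pole at the origin → type 1 system.
K_v = lim_{s→0} s·G(s) = 60 / (6·8) = 1.25.

1.25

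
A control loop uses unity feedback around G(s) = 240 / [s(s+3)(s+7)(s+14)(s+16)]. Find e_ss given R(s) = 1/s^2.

System type = 1 (one pole at s=0).
K_v = lim_{s→0} s·G(s) = 240 / (3·7·14·16) = 5/98.
e_ss = 1/K_v = 1/(5/98) = 19.6.

19.6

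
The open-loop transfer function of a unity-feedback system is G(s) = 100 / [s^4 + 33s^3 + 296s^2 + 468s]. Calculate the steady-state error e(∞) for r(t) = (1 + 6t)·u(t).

28.08

Factoring s from the denominator leaves a polynomial with constant term 468, so the system is type 1. Treating each term separately:
  • 1: tracked with zero error.
  • 6t: e_ss = 6/K_v with K_v=25/117 → 28.08.
Total e_ss = 28.08.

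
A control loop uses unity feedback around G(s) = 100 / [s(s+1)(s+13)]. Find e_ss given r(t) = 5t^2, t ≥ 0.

One free integrator in G(s): this is a type 1 system.
For a type-1 system K_a = 0, so e_ss to a parabolic input is unbounded.

infinity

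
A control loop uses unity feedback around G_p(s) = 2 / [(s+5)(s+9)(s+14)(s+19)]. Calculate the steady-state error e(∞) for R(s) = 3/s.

17955/5986

No free integrators in G_p(s): this is a type 0 system.
K_p = lim_{s→0} G_p(s) = 2 / (5·9·14·19) = 1/5985.
e_ss = 3/(1 + K_p) = 3/(5986/5985) = 17955/5986.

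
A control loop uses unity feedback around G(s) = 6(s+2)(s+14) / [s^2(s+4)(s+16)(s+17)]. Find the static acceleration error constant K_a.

Two free integrators in G(s): this is a type 2 system.
K_a = lim_{s→0} s^2·G(s) = 6·2·14 / (4·16·17) = 21/136.

21/136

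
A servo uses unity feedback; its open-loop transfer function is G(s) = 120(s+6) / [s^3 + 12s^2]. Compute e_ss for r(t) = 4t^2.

2/15

Lowest-order denominator term is 12s^2, so the open loop has 2 poles at the origin → type 2 system.
K_a = lim_{s→0} s^2·G(s) = 120·6 / 12 = 60.
r(t) = 4t^2 gives R(s) = 8/s^3.
e_ss = 8/K_a = 8/60 = 2/15.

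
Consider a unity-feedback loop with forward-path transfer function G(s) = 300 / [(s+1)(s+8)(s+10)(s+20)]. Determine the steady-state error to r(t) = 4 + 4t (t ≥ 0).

No free integrators in G(s): this is a type 0 system. By superposition:
  • 4: e_ss = 4/(1+K_p) with K_p=0.1875 → 64/19.
  • 4t: a type-0 system cannot track it, e_ss → ∞.
The unbounded component dominates.

infinity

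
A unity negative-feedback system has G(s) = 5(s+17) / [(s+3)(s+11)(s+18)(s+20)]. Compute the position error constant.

17/2376

The open loop has no poles at the origin → type 0 system.
K_p = lim_{s→0} G(s) = 5·17 / (3·11·18·20) = 17/2376.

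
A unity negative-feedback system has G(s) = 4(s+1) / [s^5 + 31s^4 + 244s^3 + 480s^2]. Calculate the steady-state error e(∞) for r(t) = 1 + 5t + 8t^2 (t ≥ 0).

1920

Lowest-order denominator term is 480s^2, so the open loop has 2 poles at the origin → type 2 system. Taking each input component in turn:
  • 1: tracked with zero error.
  • 5t: tracked with zero error.
  • 8t^2: e_ss = 16/K_a with K_a=1/120 → 1920.
Total e_ss = 1920.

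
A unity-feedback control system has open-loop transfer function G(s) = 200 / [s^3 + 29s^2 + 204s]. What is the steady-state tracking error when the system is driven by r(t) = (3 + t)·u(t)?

The denominator has no term below 204s — 1 pole at s=0, type 1. Taking each input component in turn:
  • 3: tracked with zero error.
  • t: e_ss = 1/K_v with K_v=50/51 → 1.02.
Total e_ss = 1.02.

1.02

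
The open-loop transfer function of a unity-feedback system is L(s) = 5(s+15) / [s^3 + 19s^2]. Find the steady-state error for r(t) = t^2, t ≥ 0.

The denominator has no term below 19s^2 — 2 poles at s=0, type 2.
K_a = lim_{s→0} s^2·L(s) = 5·15 / 19 = 75/19.
r(t) = t^2 gives R(s) = 2/s^3.
e_ss = 2/K_a = 2/(75/19) = 38/75.

38/75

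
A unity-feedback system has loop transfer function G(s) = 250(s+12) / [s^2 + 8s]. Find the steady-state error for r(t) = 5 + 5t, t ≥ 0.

Factoring s from the denominator leaves a polynomial with constant term 8, so the system is type 1. Taking each input component in turn:
  • 5: tracked with zero error.
  • 5t: e_ss = 5/K_v with K_v=375 → 1/75.
Total e_ss = 1/75.

1/75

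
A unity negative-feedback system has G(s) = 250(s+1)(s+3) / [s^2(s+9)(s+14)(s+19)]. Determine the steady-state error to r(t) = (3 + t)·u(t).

0

The open loop has two poles at the origin → type 2 system. By superposition:
  • 3: tracked with zero error.
  • t: tracked with zero error.
Total e_ss = 0.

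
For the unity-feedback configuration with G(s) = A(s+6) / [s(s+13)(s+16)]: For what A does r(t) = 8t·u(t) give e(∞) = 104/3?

8

One free integrator in G(s): this is a type 1 system.
K_v = lim_{s→0} s·G(s) = A·6 / (13·16) = (3/104)·A.
e_ss = 8/K_v = 104/3 ⇒ K_v = 3/13 ⇒ A = (3/13)/(3/104) = 8.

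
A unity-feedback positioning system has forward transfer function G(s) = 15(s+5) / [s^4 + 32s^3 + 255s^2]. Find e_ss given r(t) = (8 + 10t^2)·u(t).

Lowest-order denominator term is 255s^2, so the open loop has 2 poles at the origin → type 2 system. By superposition:
  • 8: tracked with zero error.
  • 10t^2: e_ss = 20/K_a with K_a=5/17 → 68.
Total e_ss = 68.

68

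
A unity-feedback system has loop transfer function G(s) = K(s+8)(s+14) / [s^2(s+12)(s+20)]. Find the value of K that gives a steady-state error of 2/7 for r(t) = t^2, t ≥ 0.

15

G(s) has two factors of s in the denominator, so the system is type 2.
K_a = lim_{s→0} s^2·G(s) = K·8·14 / (12·20) = (7/15)·K.
e_ss = 2/K_a = 2/7 ⇒ K_a = 7 ⇒ K = 7/(7/15) = 15.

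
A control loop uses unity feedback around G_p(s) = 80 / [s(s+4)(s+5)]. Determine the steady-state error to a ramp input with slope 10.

2.5

G_p(s) has one factor of s in the denominator, so the system is type 1.
K_v = lim_{s→0} s·G_p(s) = 80 / (4·5) = 4.
e_ss = 10/K_v = 10/4 = 2.5.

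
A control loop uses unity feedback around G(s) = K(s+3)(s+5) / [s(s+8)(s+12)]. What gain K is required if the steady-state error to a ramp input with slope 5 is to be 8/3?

The open loop has one pole at the origin → type 1 system.
K_v = lim_{s→0} s·G(s) = K·3·5 / (8·12) = (5/32)·K.
e_ss = 5/K_v = 8/3 ⇒ K_v = 1.875 ⇒ K = 1.875/(5/32) = 12.

12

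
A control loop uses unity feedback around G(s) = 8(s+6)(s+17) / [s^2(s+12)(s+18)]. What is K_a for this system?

The open loop has two poles at the origin → type 2 system.
K_a = lim_{s→0} s^2·G(s) = 8·6·17 / (12·18) = 34/9.

34/9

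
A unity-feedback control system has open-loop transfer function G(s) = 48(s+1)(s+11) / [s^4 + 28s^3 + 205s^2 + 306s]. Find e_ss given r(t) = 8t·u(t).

51/11

Factoring s from the denominator leaves a polynomial with constant term 306, so the system is type 1.
K_v = lim_{s→0} s·G(s) = 48·1·11 / 306 = 88/51.
e_ss = 8/K_v = 8/(88/51) = 51/11.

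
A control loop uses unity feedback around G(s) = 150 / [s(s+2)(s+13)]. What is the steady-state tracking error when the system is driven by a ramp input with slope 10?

26/15

One free integrator in G(s): this is a type 1 system.
K_v = lim_{s→0} s·G(s) = 150 / (2·13) = 75/13.
e_ss = 10/K_v = 10/(75/13) = 26/15.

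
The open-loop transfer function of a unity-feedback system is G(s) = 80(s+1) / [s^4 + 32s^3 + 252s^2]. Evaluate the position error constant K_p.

infinity

K_p = lim_{s→0} G(s); with 2 poles at the origin the limit diverges, so K_p = ∞.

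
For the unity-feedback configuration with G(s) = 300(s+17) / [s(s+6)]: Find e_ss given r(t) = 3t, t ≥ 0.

3/850

The open loop has one pole at the origin → type 1 system.
K_v = lim_{s→0} s·G(s) = 300·17 / (6) = 850.
e_ss = 3/K_v = 3/850.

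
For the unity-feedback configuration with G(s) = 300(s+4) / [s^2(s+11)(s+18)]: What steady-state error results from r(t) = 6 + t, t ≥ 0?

Two free integrators in G(s): this is a type 2 system. Treating each term separately:
  • 6: tracked with zero error.
  • t: tracked with zero error.
Total e_ss = 0.

0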